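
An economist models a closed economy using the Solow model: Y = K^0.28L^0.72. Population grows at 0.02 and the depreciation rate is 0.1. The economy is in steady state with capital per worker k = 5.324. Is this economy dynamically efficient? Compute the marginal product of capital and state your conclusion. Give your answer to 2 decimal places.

Capital per worker breaks even when investment replaces (n + δ)·k; here n + δ = 0.12.
MPK = 0.28·k^(0.28−1) = 0.28·5.324^(-0.72) ≈ 0.0840.
MPK < 0.12, so the economy is dynamically inefficient (over-saving).

dynamically inefficient; MPK ≈ 0.08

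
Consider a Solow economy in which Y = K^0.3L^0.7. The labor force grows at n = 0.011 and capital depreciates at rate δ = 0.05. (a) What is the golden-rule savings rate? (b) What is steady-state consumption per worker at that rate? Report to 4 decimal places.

Break-even investment rate: n + δ = 0.011 + 0.05 = 0.061.
For Cobb-Douglas, s_gold equals capital's share: s_gold = 0.3.
Maximizing c = f(k) − (n+δ)·k gives f'(k) = n+δ, i.e. 0.3·k^(0.3−1) = 0.061, so k_gold = (0.3/0.061)^(1/0.7) ≈ 9.7336.
y_gold = 9.7336^0.3 ≈ 1.9792; c_gold = (1−0.3)·y_gold ≈ 1.3854.

(a) s_gold = 0.3000; (b) c_gold ≈ 1.3854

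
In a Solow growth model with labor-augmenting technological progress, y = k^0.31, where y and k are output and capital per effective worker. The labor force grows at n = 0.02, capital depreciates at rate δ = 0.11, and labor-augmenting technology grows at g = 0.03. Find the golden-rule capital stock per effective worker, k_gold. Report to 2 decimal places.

Break-even investment rate: n + g + δ = 0.02 + 0.03 + 0.11 = 0.16.
Golden rule sets MPK = n+g+δ: 0.31·k^(0.31−1) = 0.16, so k_gold = (0.31/0.16)^(1/0.69) ≈ 2.6079.

k_gold ≈ 2.61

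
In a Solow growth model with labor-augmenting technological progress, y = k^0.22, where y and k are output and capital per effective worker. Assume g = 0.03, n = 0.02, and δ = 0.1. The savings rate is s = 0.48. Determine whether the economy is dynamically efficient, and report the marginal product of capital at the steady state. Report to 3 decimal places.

Capital per effective worker breaks even when investment replaces (n + g + δ)·k; here n + g + δ = 0.15.
Steady-state k*: s·k^0.22 = 0.15·k gives k* = (0.48/0.15)^(1/0.78) ≈ 4.4425.
MPK = 0.22·4.4425^(-0.78) ≈ 0.0688.
MPK < n+g+δ = 0.15, so the economy is dynamically inefficient (over-saving).

dynamically inefficient; MPK ≈ 0.069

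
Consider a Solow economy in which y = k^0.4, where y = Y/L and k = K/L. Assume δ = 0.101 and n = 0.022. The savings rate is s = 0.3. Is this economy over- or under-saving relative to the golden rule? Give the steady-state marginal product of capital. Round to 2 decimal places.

under-saving; MPK ≈ 0.16

n + δ = 0.022 + 0.101 = 0.123.
Steady-state k*: s·k^0.4 = 0.123·k gives k* = (0.3/0.123)^(1/0.6) ≈ 4.4194.
MPK = 0.4·4.4194^(-0.6) ≈ 0.1640.
MPK > n+δ = 0.123, so the economy is dynamically efficient (under-saving).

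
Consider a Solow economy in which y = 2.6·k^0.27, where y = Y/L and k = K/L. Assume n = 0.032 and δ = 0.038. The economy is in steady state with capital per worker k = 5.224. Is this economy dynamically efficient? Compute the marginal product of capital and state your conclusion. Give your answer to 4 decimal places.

dynamically efficient; MPK ≈ 0.2100

Break-even investment rate: n + δ = 0.032 + 0.038 = 0.07.
MPK = 0.27·2.6·k^(0.27−1) = 0.27·2.6·5.224^(-0.73) ≈ 0.2100.
MPK > 0.07, so the economy is dynamically efficient (under-saving).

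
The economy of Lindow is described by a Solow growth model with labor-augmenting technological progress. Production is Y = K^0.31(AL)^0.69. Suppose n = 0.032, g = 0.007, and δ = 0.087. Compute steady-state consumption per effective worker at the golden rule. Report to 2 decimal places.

c_gold ≈ 1.03

n + g + δ = 0.032 + 0.007 + 0.087 = 0.126.
Maximizing c = f(k) − (n+g+δ)·k gives f'(k) = n+g+δ, i.e. 0.31·k^(0.31−1) = 0.126, so k_gold = (0.31/0.126)^(1/0.69) ≈ 3.6868.
y_gold = 3.6868^0.31 ≈ 1.4985.
c_gold = y_gold − (n+g+δ)·k_gold = 1.4985 − 0.126·3.6868 ≈ 1.0340.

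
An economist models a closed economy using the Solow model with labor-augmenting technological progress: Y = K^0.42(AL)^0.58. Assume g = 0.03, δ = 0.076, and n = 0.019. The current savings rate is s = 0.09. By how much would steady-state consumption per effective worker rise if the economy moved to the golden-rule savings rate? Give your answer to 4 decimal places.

Capital per effective worker breaks even when investment replaces (n + g + δ)·k; here n + g + δ = 0.125.
Current steady state (s = 0.09): k* = (0.09/0.125)^(1/0.58) ≈ 0.5676, y* = 0.5676^0.42 ≈ 0.7883, c* = (1−0.09)·0.7883 ≈ 0.7173.
At the golden rule the marginal product of capital equals n+g+δ: 0.42·k^(0.42−1) = 0.125. Solving, k_gold = (0.42/0.125)^(1/0.58) ≈ 8.0813.
y_gold = 8.0813^0.42 ≈ 2.4052, c_gold = y_gold − 0.125·k_gold ≈ 1.3950.
Gain: Δc = 1.3950 − 0.7173 ≈ 0.6776.

Δc ≈ 0.6776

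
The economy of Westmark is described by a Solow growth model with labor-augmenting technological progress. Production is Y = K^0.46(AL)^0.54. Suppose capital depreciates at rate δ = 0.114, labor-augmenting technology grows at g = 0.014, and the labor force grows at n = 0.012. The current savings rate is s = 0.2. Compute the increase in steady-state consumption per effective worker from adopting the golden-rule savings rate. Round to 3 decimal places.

Δc ≈ 0.404

The effective depreciation rate is n + g + δ = 0.012 + 0.014 + 0.114 = 0.14.
Current steady state (s = 0.2): k* = (0.2/0.14)^(1/0.54) ≈ 1.9358, y* = 1.9358^0.46 ≈ 1.3550, c* = (1−0.2)·1.3550 ≈ 1.0840.
Golden rule sets MPK = n+g+δ: 0.46·k^(0.46−1) = 0.14, so k_gold = (0.46/0.14)^(1/0.54) ≈ 9.0515.
y_gold = 9.0515^0.46 ≈ 2.7548, c_gold = y_gold − 0.14·k_gold ≈ 1.4876.
Gain: Δc = 1.4876 − 1.0840 ≈ 0.4036.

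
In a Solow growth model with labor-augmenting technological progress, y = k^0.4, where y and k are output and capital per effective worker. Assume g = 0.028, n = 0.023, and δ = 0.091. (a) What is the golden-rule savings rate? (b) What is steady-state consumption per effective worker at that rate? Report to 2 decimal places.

(a) s_gold = 0.40; (b) c_gold ≈ 1.20

The effective depreciation rate is n + g + δ = 0.023 + 0.028 + 0.091 = 0.142.
For Cobb-Douglas, s_gold equals capital's share: s_gold = 0.4.
Setting f'(k) = n+g+δ gives 0.4·k^(0.4−1) = 0.142, hence k_gold = (0.4/0.142)^(1/0.6) ≈ 5.6185.
y_gold = 5.6185^0.4 ≈ 1.9946; c_gold = (1−0.4)·y_gold ≈ 1.1967.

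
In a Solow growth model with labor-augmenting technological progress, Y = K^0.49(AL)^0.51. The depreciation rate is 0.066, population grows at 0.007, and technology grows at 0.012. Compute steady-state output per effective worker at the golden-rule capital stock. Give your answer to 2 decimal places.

y_gold ≈ 5.38

Break-even investment rate: n + g + δ = 0.007 + 0.012 + 0.066 = 0.085.
Setting f'(k) = n+g+δ gives 0.49·k^(0.49−1) = 0.085, hence k_gold = (0.49/0.085)^(1/0.51) ≈ 31.0256.
Output: y_gold = k_gold^0.49 = 31.0256^0.49 ≈ 5.3820.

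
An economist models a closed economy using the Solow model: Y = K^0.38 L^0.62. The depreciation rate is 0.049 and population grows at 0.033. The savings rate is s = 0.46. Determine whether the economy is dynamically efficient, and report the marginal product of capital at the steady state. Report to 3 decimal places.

dynamically inefficient; MPK ≈ 0.068

n + δ = 0.033 + 0.049 = 0.082.
Steady-state k*: s·k^0.38 = 0.082·k gives k* = (0.46/0.082)^(1/0.62) ≈ 16.1426.
MPK = 0.38·16.1426^(-0.62) ≈ 0.0677.
MPK < n+δ = 0.082, so the economy is dynamically inefficient (over-saving).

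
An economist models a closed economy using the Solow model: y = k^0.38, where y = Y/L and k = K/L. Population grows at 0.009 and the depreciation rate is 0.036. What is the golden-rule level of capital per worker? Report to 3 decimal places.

The effective depreciation rate is n + δ = 0.009 + 0.036 = 0.045.
Setting f'(k) = n+δ gives 0.38·k^(0.38−1) = 0.045, hence k_gold = (0.38/0.045)^(1/0.62) ≈ 31.2226.

k_gold ≈ 31.223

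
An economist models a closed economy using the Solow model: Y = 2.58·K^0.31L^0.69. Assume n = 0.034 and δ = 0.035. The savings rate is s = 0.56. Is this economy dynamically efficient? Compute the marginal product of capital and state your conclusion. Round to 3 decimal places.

dynamically inefficient; MPK ≈ 0.038

n + δ = 0.034 + 0.035 = 0.069.
Steady-state k*: s·A·k^0.31 = 0.069·k gives k* = (0.56·2.58/0.069)^(1/0.69) ≈ 82.1170.
MPK = 0.31·2.58·82.1170^(-0.69) ≈ 0.0382.
MPK < n+δ = 0.069, so the economy is dynamically inefficient (over-saving).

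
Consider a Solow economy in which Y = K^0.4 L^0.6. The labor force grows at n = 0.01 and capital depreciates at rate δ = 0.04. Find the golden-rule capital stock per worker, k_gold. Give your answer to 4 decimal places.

Break-even investment rate: n + δ = 0.01 + 0.04 = 0.05.
Setting f'(k) = n+δ gives 0.4·k^(0.4−1) = 0.05, hence k_gold = (0.4/0.05)^(1/0.6) ≈ 32.0000.

k_gold ≈ 32.0000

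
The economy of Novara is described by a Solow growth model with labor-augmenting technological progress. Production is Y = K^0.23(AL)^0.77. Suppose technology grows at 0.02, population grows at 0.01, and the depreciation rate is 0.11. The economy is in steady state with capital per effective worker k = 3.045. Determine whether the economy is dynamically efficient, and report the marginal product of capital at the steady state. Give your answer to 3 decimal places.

dynamically inefficient; MPK ≈ 0.098

Break-even investment rate: n + g + δ = 0.01 + 0.02 + 0.11 = 0.14.
MPK = 0.23·k^(0.23−1) = 0.23·3.045^(-0.77) ≈ 0.0976.
MPK < 0.14, so the economy is dynamically inefficient (over-saving).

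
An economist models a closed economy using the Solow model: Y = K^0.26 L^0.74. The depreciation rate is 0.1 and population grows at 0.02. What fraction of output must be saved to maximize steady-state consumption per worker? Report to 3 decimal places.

s_gold = 0.260

n + δ = 0.02 + 0.1 = 0.12.
At the golden rule MPK = n+δ, and in any Cobb-Douglas steady state s = (n+δ)·k/y = MPK·k/y = capital's share 0.26.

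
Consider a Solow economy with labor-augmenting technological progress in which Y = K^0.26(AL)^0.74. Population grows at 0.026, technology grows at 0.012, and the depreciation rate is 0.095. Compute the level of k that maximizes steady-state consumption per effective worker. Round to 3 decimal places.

n + g + δ = 0.026 + 0.012 + 0.095 = 0.133.
Setting f'(k) = n+g+δ gives 0.26·k^(0.26−1) = 0.133, hence k_gold = (0.26/0.133)^(1/0.74) ≈ 2.4740.

k_gold ≈ 2.474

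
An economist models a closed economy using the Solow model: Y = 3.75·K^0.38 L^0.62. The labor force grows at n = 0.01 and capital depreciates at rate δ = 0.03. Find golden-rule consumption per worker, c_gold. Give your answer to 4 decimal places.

c_gold ≈ 20.7730

n + δ = 0.01 + 0.03 = 0.04.
Golden rule sets MPK = n+δ: 0.38·3.75·k^(0.38−1) = 0.04, so k_gold = (0.38·3.75/0.04)^(1/0.62) ≈ 318.2955.
y_gold = 3.75·318.2955^0.38 ≈ 33.5048.
c_gold = y_gold − (n+δ)·k_gold = 33.5048 − 0.04·318.2955 ≈ 20.7730.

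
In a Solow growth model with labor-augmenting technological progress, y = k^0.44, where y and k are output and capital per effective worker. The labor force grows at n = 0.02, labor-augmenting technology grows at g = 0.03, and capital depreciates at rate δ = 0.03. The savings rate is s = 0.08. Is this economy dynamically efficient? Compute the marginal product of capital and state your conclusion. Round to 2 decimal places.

dynamically efficient; MPK ≈ 0.44

Break-even investment rate: n + g + δ = 0.02 + 0.03 + 0.03 = 0.08.
Steady-state k*: s·k^0.44 = 0.08·k gives k* = (0.08/0.08)^(1/0.56) ≈ 1.0000.
MPK = 0.44·1.0000^(-0.56) ≈ 0.4400.
MPK > n+g+δ = 0.08, so the economy is dynamically efficient (under-saving).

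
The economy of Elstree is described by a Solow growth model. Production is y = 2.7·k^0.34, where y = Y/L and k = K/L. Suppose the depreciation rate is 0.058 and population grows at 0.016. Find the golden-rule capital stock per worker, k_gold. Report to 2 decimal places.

k_gold ≈ 45.39

The effective depreciation rate is n + δ = 0.016 + 0.058 = 0.074.
Maximizing c = f(k) − (n+δ)·k gives f'(k) = n+δ, i.e. 0.34·2.7·k^(0.34−1) = 0.074, so k_gold = (0.34·2.7/0.074)^(1/0.66) ≈ 45.3927.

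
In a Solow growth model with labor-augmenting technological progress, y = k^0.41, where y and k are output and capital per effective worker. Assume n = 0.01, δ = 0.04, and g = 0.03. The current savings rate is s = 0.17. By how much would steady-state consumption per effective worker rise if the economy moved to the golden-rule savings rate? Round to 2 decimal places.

n + g + δ = 0.01 + 0.03 + 0.04 = 0.08.
Current steady state (s = 0.17): k* = (0.17/0.08)^(1/0.59) ≈ 3.5879, y* = 3.5879^0.41 ≈ 1.6884, c* = (1−0.17)·1.6884 ≈ 1.4014.
Maximizing c = f(k) − (n+g+δ)·k gives f'(k) = n+g+δ, i.e. 0.41·k^(0.41−1) = 0.08, so k_gold = (0.41/0.08)^(1/0.59) ≈ 15.9541.
y_gold = 15.9541^0.41 ≈ 3.1130, c_gold = y_gold − 0.08·k_gold ≈ 1.8367.
Gain: Δc = 1.8367 − 1.4014 ≈ 0.4353.

Δc ≈ 0.44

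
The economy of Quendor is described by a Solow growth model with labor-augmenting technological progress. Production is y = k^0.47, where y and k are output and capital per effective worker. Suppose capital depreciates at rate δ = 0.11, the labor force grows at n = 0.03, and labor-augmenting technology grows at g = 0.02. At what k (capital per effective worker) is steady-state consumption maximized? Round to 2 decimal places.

The effective depreciation rate is n + g + δ = 0.03 + 0.02 + 0.11 = 0.16.
Golden rule sets MPK = n+g+δ: 0.47·k^(0.47−1) = 0.16, so k_gold = (0.47/0.16)^(1/0.53) ≈ 7.6380.

k_gold ≈ 7.64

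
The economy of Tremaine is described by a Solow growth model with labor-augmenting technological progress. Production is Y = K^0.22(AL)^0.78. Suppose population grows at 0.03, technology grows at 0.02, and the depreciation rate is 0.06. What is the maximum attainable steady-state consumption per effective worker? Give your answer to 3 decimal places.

c_gold ≈ 0.948

n + g + δ = 0.03 + 0.02 + 0.06 = 0.11.
At the golden rule the marginal product of capital equals n+g+δ: 0.22·k^(0.22−1) = 0.11. Solving, k_gold = (0.22/0.11)^(1/0.78) ≈ 2.4318.
y_gold = 2.4318^0.22 ≈ 1.2159.
c_gold = y_gold − (n+g+δ)·k_gold = 1.2159 − 0.11·2.4318 ≈ 0.9484.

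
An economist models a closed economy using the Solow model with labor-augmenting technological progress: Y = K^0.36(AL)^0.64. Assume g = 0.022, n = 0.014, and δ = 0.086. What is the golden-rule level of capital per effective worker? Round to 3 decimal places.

n + g + δ = 0.014 + 0.022 + 0.086 = 0.122.
At the golden rule the marginal product of capital equals n+g+δ: 0.36·k^(0.36−1) = 0.122. Solving, k_gold = (0.36/0.122)^(1/0.64) ≈ 5.4236.

k_gold ≈ 5.424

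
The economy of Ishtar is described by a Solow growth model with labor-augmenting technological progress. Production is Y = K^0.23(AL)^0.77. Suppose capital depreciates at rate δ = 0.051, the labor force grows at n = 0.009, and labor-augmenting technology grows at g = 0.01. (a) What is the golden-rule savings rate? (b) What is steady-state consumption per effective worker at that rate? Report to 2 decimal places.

(a) s_gold = 0.23; (b) c_gold ≈ 1.10

n + g + δ = 0.009 + 0.01 + 0.051 = 0.07.
For Cobb-Douglas, s_gold equals capital's share: s_gold = 0.23.
Setting f'(k) = n+g+δ gives 0.23·k^(0.23−1) = 0.07, hence k_gold = (0.23/0.07)^(1/0.77) ≈ 4.6876.
y_gold = 4.6876^0.23 ≈ 1.4267; c_gold = (1−0.23)·y_gold ≈ 1.0985.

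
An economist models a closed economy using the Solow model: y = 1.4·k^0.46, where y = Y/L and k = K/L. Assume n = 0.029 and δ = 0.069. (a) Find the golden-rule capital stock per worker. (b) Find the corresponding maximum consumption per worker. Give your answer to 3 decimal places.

(a) k_gold ≈ 32.673; (b) c_gold ≈ 3.759

The effective depreciation rate is n + δ = 0.029 + 0.069 = 0.098.
Maximizing c = f(k) − (n+δ)·k gives f'(k) = n+δ, i.e. 0.46·1.4·k^(0.46−1) = 0.098, so k_gold = (0.46·1.4/0.098)^(1/0.54) ≈ 32.6727.
y_gold = 1.4·32.6727^0.46 ≈ 6.9607; c_gold = y_gold − 0.098·k_gold ≈ 3.7588.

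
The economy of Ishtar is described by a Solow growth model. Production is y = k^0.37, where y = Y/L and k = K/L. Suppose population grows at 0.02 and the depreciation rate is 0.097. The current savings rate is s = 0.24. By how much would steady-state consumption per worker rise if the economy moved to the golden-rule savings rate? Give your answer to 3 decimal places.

The effective depreciation rate is n + δ = 0.02 + 0.097 = 0.117.
Current steady state (s = 0.24): k* = (0.24/0.117)^(1/0.63) ≈ 3.1281, y* = 3.1281^0.37 ≈ 1.5249, c* = (1−0.24)·1.5249 ≈ 1.1590.
Maximizing c = f(k) − (n+δ)·k gives f'(k) = n+δ, i.e. 0.37·k^(0.37−1) = 0.117, so k_gold = (0.37/0.117)^(1/0.63) ≈ 6.2184.
y_gold = 6.2184^0.37 ≈ 1.9663, c_gold = y_gold − 0.117·k_gold ≈ 1.2388.
Gain: Δc = 1.2388 − 1.1590 ≈ 0.0798.

Δc ≈ 0.080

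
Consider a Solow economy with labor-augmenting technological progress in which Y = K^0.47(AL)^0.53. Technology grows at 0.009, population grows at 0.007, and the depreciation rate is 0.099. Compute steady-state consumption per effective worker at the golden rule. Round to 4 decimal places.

Capital per effective worker breaks even when investment replaces (n + g + δ)·k; here n + g + δ = 0.115.
Maximizing c = f(k) − (n+g+δ)·k gives f'(k) = n+g+δ, i.e. 0.47·k^(0.47−1) = 0.115, so k_gold = (0.47/0.115)^(1/0.53) ≈ 14.2425.
y_gold = 14.2425^0.47 ≈ 3.4849.
c_gold = y_gold − (n+g+δ)·k_gold = 3.4849 − 0.115·14.2425 ≈ 1.8470.

c_gold ≈ 1.8470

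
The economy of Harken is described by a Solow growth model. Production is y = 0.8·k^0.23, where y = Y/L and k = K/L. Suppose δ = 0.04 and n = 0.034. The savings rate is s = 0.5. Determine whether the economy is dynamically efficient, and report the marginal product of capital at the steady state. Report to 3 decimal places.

dynamically inefficient; MPK ≈ 0.034

Capital per worker breaks even when investment replaces (n + δ)·k; here n + δ = 0.074.
Steady-state k*: s·A·k^0.23 = 0.074·k gives k* = (0.5·0.8/0.074)^(1/0.77) ≈ 8.9480.
MPK = 0.23·0.8·8.9480^(-0.77) ≈ 0.0340.
MPK < n+δ = 0.074, so the economy is dynamically inefficient (over-saving).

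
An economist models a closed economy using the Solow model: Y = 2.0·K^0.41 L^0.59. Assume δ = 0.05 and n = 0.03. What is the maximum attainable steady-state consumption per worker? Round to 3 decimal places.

c_gold ≈ 5.946

Capital per worker breaks even when investment replaces (n + δ)·k; here n + δ = 0.08.
At the golden rule the marginal product of capital equals n+δ: 0.41·2.0·k^(0.41−1) = 0.08. Solving, k_gold = (0.41·2.0/0.08)^(1/0.59) ≈ 51.6525.
y_gold = 2.0·51.6525^0.41 ≈ 10.0785.
c_gold = y_gold − (n+δ)·k_gold = 10.0785 − 0.08·51.6525 ≈ 5.9463.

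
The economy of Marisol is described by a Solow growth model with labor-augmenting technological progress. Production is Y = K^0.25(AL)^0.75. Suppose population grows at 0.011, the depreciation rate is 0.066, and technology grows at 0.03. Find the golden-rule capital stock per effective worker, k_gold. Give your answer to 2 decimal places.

k_gold ≈ 3.10

n + g + δ = 0.011 + 0.03 + 0.066 = 0.107.
Maximizing c = f(k) − (n+g+δ)·k gives f'(k) = n+g+δ, i.e. 0.25·k^(0.25−1) = 0.107, so k_gold = (0.25/0.107)^(1/0.75) ≈ 3.1003.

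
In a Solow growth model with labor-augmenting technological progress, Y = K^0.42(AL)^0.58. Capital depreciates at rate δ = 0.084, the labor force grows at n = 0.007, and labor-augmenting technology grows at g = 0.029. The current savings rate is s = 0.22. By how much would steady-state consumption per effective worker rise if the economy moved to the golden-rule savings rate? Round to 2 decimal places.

Δc ≈ 0.23

The effective depreciation rate is n + g + δ = 0.007 + 0.029 + 0.084 = 0.12.
Current steady state (s = 0.22): k* = (0.22/0.12)^(1/0.58) ≈ 2.8436, y* = 2.8436^0.42 ≈ 1.5510, c* = (1−0.22)·1.5510 ≈ 1.2098.
At the golden rule the marginal product of capital equals n+g+δ: 0.42·k^(0.42−1) = 0.12. Solving, k_gold = (0.42/0.12)^(1/0.58) ≈ 8.6706.
y_gold = 8.6706^0.42 ≈ 2.4773, c_gold = y_gold − 0.12·k_gold ≈ 1.4368.
Gain: Δc = 1.4368 − 1.2098 ≈ 0.2270.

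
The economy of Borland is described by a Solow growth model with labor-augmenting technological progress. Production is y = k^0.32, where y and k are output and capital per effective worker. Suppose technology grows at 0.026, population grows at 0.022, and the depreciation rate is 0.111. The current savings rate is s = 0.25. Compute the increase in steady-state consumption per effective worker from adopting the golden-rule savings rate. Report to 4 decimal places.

Break-even investment rate: n + g + δ = 0.022 + 0.026 + 0.111 = 0.159.
Current steady state (s = 0.25): k* = (0.25/0.159)^(1/0.68) ≈ 1.9455, y* = 1.9455^0.32 ≈ 1.2373, c* = (1−0.25)·1.2373 ≈ 0.9280.
At the golden rule the marginal product of capital equals n+g+δ: 0.32·k^(0.32−1) = 0.159. Solving, k_gold = (0.32/0.159)^(1/0.68) ≈ 2.7970.
y_gold = 2.7970^0.32 ≈ 1.3898, c_gold = y_gold − 0.159·k_gold ≈ 0.9450.
Gain: Δc = 0.9450 − 0.9280 ≈ 0.0170.

Δc ≈ 0.0170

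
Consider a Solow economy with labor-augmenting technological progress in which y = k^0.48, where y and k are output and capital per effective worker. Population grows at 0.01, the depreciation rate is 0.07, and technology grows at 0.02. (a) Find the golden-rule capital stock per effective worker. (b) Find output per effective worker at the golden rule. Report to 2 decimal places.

(a) k_gold ≈ 20.42; (b) y_gold ≈ 4.25

Capital per effective worker breaks even when investment replaces (n + g + δ)·k; here n + g + δ = 0.1.
Maximizing c = f(k) − (n+g+δ)·k gives f'(k) = n+g+δ, i.e. 0.48·k^(0.48−1) = 0.1, so k_gold = (0.48/0.1)^(1/0.52) ≈ 20.4211.
y_gold = 20.4211^0.48 ≈ 4.2544.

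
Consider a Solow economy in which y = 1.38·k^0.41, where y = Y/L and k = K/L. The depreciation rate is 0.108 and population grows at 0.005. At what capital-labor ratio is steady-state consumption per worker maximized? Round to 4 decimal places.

k_gold ≈ 15.3369

The effective depreciation rate is n + δ = 0.005 + 0.108 = 0.113.
Golden rule sets MPK = n+δ: 0.41·1.38·k^(0.41−1) = 0.113, so k_gold = (0.41·1.38/0.113)^(1/0.59) ≈ 15.3369.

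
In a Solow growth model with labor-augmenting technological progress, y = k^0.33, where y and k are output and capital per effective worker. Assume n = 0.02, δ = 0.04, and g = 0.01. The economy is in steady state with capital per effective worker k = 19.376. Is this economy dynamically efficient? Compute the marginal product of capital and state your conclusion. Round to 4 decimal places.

Capital per effective worker breaks even when investment replaces (n + g + δ)·k; here n + g + δ = 0.07.
MPK = 0.33·k^(0.33−1) = 0.33·19.376^(-0.67) ≈ 0.0453.
MPK < 0.07, so the economy is dynamically inefficient (over-saving).

dynamically inefficient; MPK ≈ 0.0453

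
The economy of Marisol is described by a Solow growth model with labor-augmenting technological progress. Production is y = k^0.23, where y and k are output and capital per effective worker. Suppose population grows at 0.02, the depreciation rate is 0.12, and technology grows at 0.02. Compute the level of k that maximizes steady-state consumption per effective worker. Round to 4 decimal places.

k_gold ≈ 1.6021

Break-even investment rate: n + g + δ = 0.02 + 0.02 + 0.12 = 0.16.
Golden rule sets MPK = n+g+δ: 0.23·k^(0.23−1) = 0.16, so k_gold = (0.23/0.16)^(1/0.77) ≈ 1.6021.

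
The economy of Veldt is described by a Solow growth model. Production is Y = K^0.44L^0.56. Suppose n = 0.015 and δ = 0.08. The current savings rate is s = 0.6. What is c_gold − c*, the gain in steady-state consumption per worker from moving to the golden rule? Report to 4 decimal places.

Δc ≈ 0.1655

n + δ = 0.015 + 0.08 = 0.095.
Current steady state (s = 0.6): k* = (0.6/0.095)^(1/0.56) ≈ 26.8742, y* = 26.8742^0.44 ≈ 4.2551, c* = (1−0.6)·4.2551 ≈ 1.7020.
Setting f'(k) = n+δ gives 0.44·k^(0.44−1) = 0.095, hence k_gold = (0.44/0.095)^(1/0.56) ≈ 15.4455.
y_gold = 15.4455^0.44 ≈ 3.3348, c_gold = y_gold − 0.095·k_gold ≈ 1.8675.
Gain: Δc = 1.8675 − 1.7020 ≈ 0.1655.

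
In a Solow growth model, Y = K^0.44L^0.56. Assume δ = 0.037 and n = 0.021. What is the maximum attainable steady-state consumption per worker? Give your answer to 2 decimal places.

c_gold ≈ 2.75

The effective depreciation rate is n + δ = 0.021 + 0.037 = 0.058.
Setting f'(k) = n+δ gives 0.44·k^(0.44−1) = 0.058, hence k_gold = (0.44/0.058)^(1/0.56) ≈ 37.2797.
y_gold = 37.2797^0.44 ≈ 4.9141.
c_gold = y_gold − (n+δ)·k_gold = 4.9141 − 0.058·37.2797 ≈ 2.7519.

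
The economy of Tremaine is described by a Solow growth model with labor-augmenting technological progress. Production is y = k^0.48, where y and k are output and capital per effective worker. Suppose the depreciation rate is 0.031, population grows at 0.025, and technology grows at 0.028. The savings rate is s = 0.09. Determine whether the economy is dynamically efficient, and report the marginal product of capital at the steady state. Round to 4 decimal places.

n + g + δ = 0.025 + 0.028 + 0.031 = 0.084.
Steady-state k*: s·k^0.48 = 0.084·k gives k* = (0.09/0.084)^(1/0.52) ≈ 1.1419.
MPK = 0.48·1.1419^(-0.52) ≈ 0.4480.
MPK > n+g+δ = 0.084, so the economy is dynamically efficient (under-saving).

dynamically efficient; MPK ≈ 0.4480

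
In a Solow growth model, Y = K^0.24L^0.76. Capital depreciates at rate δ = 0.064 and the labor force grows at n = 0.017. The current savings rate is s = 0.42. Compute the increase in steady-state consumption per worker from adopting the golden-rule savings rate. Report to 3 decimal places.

The effective depreciation rate is n + δ = 0.017 + 0.064 = 0.081.
Current steady state (s = 0.42): k* = (0.42/0.081)^(1/0.76) ≈ 8.7193, y* = 8.7193^0.24 ≈ 1.6816, c* = (1−0.42)·1.6816 ≈ 0.9753.
At the golden rule the marginal product of capital equals n+δ: 0.24·k^(0.24−1) = 0.081. Solving, k_gold = (0.24/0.081)^(1/0.76) ≈ 4.1753.
y_gold = 4.1753^0.24 ≈ 1.4092, c_gold = y_gold − 0.081·k_gold ≈ 1.0710.
Gain: Δc = 1.0710 − 0.9753 ≈ 0.0957.

Δc ≈ 0.096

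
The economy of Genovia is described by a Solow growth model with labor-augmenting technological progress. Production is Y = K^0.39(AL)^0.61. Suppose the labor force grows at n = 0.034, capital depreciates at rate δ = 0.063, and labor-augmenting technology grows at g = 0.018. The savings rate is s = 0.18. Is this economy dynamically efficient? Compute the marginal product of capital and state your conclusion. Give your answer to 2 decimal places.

n + g + δ = 0.034 + 0.018 + 0.063 = 0.115.
Steady-state k*: s·k^0.39 = 0.115·k gives k* = (0.18/0.115)^(1/0.61) ≈ 2.0844.
MPK = 0.39·2.0844^(-0.61) ≈ 0.2492.
MPK > n+g+δ = 0.115, so the economy is dynamically efficient (under-saving).

dynamically efficient; MPK ≈ 0.25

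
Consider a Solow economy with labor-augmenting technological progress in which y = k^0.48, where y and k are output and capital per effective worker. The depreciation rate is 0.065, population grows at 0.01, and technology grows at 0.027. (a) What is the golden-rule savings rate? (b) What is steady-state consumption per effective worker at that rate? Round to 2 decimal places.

(a) s_gold = 0.48; (b) c_gold ≈ 2.17

The effective depreciation rate is n + g + δ = 0.01 + 0.027 + 0.065 = 0.102.
For Cobb-Douglas, s_gold equals capital's share: s_gold = 0.48.
Maximizing c = f(k) − (n+g+δ)·k gives f'(k) = n+g+δ, i.e. 0.48·k^(0.48−1) = 0.102, so k_gold = (0.48/0.102)^(1/0.52) ≈ 19.6581.
y_gold = 19.6581^0.48 ≈ 4.1773; c_gold = (1−0.48)·y_gold ≈ 2.1722.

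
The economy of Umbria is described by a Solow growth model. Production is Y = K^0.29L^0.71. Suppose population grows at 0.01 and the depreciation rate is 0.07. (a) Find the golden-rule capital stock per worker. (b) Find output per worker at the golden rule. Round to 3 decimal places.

(a) k_gold ≈ 6.134; (b) y_gold ≈ 1.692

n + δ = 0.01 + 0.07 = 0.08.
Setting f'(k) = n+δ gives 0.29·k^(0.29−1) = 0.08, hence k_gold = (0.29/0.08)^(1/0.71) ≈ 6.1342.
y_gold = 6.1342^0.29 ≈ 1.6922.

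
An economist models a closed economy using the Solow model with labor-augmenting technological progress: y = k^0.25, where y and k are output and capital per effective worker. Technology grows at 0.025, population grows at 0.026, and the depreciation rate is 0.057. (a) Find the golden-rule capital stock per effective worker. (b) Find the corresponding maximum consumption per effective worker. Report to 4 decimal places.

(a) k_gold ≈ 3.0621; (b) c_gold ≈ 0.9921

Capital per effective worker breaks even when investment replaces (n + g + δ)·k; here n + g + δ = 0.108.
Setting f'(k) = n+g+δ gives 0.25·k^(0.25−1) = 0.108, hence k_gold = (0.25/0.108)^(1/0.75) ≈ 3.0621.
y_gold = 3.0621^0.25 ≈ 1.3228; c_gold = y_gold − 0.108·k_gold ≈ 0.9921.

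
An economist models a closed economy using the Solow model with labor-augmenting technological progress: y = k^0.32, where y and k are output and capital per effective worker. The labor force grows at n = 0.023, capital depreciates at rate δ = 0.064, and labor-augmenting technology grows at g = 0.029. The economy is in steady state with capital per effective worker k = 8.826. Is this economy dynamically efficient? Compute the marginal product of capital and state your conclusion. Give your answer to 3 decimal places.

dynamically inefficient; MPK ≈ 0.073

The effective depreciation rate is n + g + δ = 0.023 + 0.029 + 0.064 = 0.116.
MPK = 0.32·k^(0.32−1) = 0.32·8.826^(-0.68) ≈ 0.0728.
MPK < 0.116, so the economy is dynamically inefficient (over-saving).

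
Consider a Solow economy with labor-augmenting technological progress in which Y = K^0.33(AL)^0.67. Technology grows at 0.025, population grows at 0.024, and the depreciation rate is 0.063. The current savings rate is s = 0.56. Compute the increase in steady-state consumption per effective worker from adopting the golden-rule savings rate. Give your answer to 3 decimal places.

The effective depreciation rate is n + g + δ = 0.024 + 0.025 + 0.063 = 0.112.
Current steady state (s = 0.56): k* = (0.56/0.112)^(1/0.67) ≈ 11.0469, y* = 11.0469^0.33 ≈ 2.2094, c* = (1−0.56)·2.2094 ≈ 0.9721.
At the golden rule the marginal product of capital equals n+g+δ: 0.33·k^(0.33−1) = 0.112. Solving, k_gold = (0.33/0.112)^(1/0.67) ≈ 5.0170.
y_gold = 5.0170^0.33 ≈ 1.7027, c_gold = y_gold − 0.112·k_gold ≈ 1.1408.
Gain: Δc = 1.1408 − 0.9721 ≈ 0.1687.

Δc ≈ 0.169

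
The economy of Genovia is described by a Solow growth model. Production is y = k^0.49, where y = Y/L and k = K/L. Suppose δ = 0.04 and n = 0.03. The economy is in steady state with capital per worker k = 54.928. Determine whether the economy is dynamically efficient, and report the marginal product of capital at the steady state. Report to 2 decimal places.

The effective depreciation rate is n + δ = 0.03 + 0.04 = 0.07.
MPK = 0.49·k^(0.49−1) = 0.49·54.928^(-0.51) ≈ 0.0635.
MPK < 0.07, so the economy is dynamically inefficient (over-saving).

dynamically inefficient; MPK ≈ 0.06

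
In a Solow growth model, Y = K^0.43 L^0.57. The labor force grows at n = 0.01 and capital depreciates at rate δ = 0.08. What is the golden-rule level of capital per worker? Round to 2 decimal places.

n + δ = 0.01 + 0.08 = 0.09.
At the golden rule the marginal product of capital equals n+δ: 0.43·k^(0.43−1) = 0.09. Solving, k_gold = (0.43/0.09)^(1/0.57) ≈ 15.5462.

k_gold ≈ 15.55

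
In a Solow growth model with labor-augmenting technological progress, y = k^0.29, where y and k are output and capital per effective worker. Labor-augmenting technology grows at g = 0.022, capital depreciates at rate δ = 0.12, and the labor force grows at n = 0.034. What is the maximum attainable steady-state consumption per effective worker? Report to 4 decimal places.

c_gold ≈ 0.8707

n + g + δ = 0.034 + 0.022 + 0.12 = 0.176.
Maximizing c = f(k) − (n+g+δ)·k gives f'(k) = n+g+δ, i.e. 0.29·k^(0.29−1) = 0.176, so k_gold = (0.29/0.176)^(1/0.71) ≈ 2.0206.
y_gold = 2.0206^0.29 ≈ 1.2263.
c_gold = y_gold − (n+g+δ)·k_gold = 1.2263 − 0.176·2.0206 ≈ 0.8707.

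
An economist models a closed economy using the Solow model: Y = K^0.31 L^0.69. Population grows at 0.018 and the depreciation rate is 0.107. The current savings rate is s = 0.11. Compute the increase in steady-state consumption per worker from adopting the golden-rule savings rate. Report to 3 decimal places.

Break-even investment rate: n + δ = 0.018 + 0.107 = 0.125.
Current steady state (s = 0.11): k* = (0.11/0.125)^(1/0.69) ≈ 0.8309, y* = 0.8309^0.31 ≈ 0.9442, c* = (1−0.11)·0.9442 ≈ 0.8403.
Maximizing c = f(k) − (n+δ)·k gives f'(k) = n+δ, i.e. 0.31·k^(0.31−1) = 0.125, so k_gold = (0.31/0.125)^(1/0.69) ≈ 3.7297.
y_gold = 3.7297^0.31 ≈ 1.5039, c_gold = y_gold − 0.125·k_gold ≈ 1.0377.
Gain: Δc = 1.0377 − 0.8403 ≈ 0.1974.

Δc ≈ 0.197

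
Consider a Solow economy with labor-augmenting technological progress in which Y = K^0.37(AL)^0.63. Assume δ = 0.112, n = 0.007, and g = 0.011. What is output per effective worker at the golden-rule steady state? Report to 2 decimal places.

The effective depreciation rate is n + g + δ = 0.007 + 0.011 + 0.112 = 0.13.
Maximizing c = f(k) − (n+g+δ)·k gives f'(k) = n+g+δ, i.e. 0.37·k^(0.37−1) = 0.13, so k_gold = (0.37/0.13)^(1/0.63) ≈ 5.2607.
Output: y_gold = k_gold^0.37 = 5.2607^0.37 ≈ 1.8484.

y_gold ≈ 1.85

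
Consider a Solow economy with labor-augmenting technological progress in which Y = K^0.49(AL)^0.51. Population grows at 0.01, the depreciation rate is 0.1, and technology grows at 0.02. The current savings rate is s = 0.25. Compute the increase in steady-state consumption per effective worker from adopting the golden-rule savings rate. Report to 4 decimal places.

Δc ≈ 0.4190

The effective depreciation rate is n + g + δ = 0.01 + 0.02 + 0.1 = 0.13.
Current steady state (s = 0.25): k* = (0.25/0.13)^(1/0.51) ≈ 3.6046, y* = 3.6046^0.49 ≈ 1.8744, c* = (1−0.25)·1.8744 ≈ 1.4058.
Setting f'(k) = n+g+δ gives 0.49·k^(0.49−1) = 0.13, hence k_gold = (0.49/0.13)^(1/0.51) ≈ 13.4868.
y_gold = 13.4868^0.49 ≈ 3.5781, c_gold = y_gold − 0.13·k_gold ≈ 1.8248.
Gain: Δc = 1.8248 − 1.4058 ≈ 0.4190.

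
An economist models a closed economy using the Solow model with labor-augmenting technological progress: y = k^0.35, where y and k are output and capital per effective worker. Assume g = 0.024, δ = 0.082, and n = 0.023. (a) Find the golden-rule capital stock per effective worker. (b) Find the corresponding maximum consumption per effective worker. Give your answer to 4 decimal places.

Capital per effective worker breaks even when investment replaces (n + g + δ)·k; here n + g + δ = 0.129.
Golden rule sets MPK = n+g+δ: 0.35·k^(0.35−1) = 0.129, so k_gold = (0.35/0.129)^(1/0.65) ≈ 4.6440.
y_gold = 4.6440^0.35 ≈ 1.7116; c_gold = y_gold − 0.129·k_gold ≈ 1.1126.

(a) k_gold ≈ 4.6440; (b) c_gold ≈ 1.1126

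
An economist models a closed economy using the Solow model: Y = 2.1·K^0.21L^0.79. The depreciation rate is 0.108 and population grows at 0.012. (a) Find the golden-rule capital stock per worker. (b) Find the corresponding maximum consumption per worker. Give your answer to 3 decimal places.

Capital per worker breaks even when investment replaces (n + δ)·k; here n + δ = 0.12.
Golden rule sets MPK = n+δ: 0.21·2.1·k^(0.21−1) = 0.12, so k_gold = (0.21·2.1/0.12)^(1/0.79) ≈ 5.1942.
y_gold = 2.1·5.1942^0.21 ≈ 2.9681; c_gold = y_gold − 0.12·k_gold ≈ 2.3448.

(a) k_gold ≈ 5.194; (b) c_gold ≈ 2.345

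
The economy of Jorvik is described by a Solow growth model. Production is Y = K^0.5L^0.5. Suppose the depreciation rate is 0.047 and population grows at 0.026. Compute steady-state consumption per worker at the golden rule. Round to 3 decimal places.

c_gold ≈ 3.425

Capital per worker breaks even when investment replaces (n + δ)·k; here n + δ = 0.073.
Maximizing c = f(k) − (n+δ)·k gives f'(k) = n+δ, i.e. 0.5·k^(0.5−1) = 0.073, so k_gold = (0.5/0.073)^(1/0.5) ≈ 46.9131.
y_gold = 46.9131^0.5 ≈ 6.8493.
c_gold = y_gold − (n+δ)·k_gold = 6.8493 − 0.073·46.9131 ≈ 3.4247.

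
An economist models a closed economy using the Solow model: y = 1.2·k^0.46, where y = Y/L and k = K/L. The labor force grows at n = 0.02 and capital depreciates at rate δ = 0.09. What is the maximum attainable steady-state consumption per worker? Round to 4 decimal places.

Break-even investment rate: n + δ = 0.02 + 0.09 = 0.11.
Golden rule sets MPK = n+δ: 0.46·1.2·k^(0.46−1) = 0.11, so k_gold = (0.46·1.2/0.11)^(1/0.54) ≈ 19.8293.
y_gold = 1.2·19.8293^0.46 ≈ 4.7418.
c_gold = y_gold − (n+δ)·k_gold = 4.7418 − 0.11·19.8293 ≈ 2.5606.

c_gold ≈ 2.5606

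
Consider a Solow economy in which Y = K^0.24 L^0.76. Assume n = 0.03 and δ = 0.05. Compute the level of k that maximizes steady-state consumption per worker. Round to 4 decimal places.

n + δ = 0.03 + 0.05 = 0.08.
Maximizing c = f(k) − (n+δ)·k gives f'(k) = n+δ, i.e. 0.24·k^(0.24−1) = 0.08, so k_gold = (0.24/0.08)^(1/0.76) ≈ 4.2442.

k_gold ≈ 4.2442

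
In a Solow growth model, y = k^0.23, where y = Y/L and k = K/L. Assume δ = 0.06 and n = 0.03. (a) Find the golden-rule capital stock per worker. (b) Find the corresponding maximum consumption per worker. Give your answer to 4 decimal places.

(a) k_gold ≈ 3.3822; (b) c_gold ≈ 1.0191

n + δ = 0.03 + 0.06 = 0.09.
Setting f'(k) = n+δ gives 0.23·k^(0.23−1) = 0.09, hence k_gold = (0.23/0.09)^(1/0.77) ≈ 3.3822.
y_gold = 3.3822^0.23 ≈ 1.3235; c_gold = y_gold − 0.09·k_gold ≈ 1.0191.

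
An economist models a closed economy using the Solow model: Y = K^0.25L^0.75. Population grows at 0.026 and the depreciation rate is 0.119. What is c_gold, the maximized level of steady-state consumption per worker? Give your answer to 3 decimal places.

c_gold ≈ 0.899

Break-even investment rate: n + δ = 0.026 + 0.119 = 0.145.
Golden rule sets MPK = n+δ: 0.25·k^(0.25−1) = 0.145, so k_gold = (0.25/0.145)^(1/0.75) ≈ 2.0674.
y_gold = 2.0674^0.25 ≈ 1.1991.
c_gold = y_gold − (n+δ)·k_gold = 1.1991 − 0.145·2.0674 ≈ 0.8993.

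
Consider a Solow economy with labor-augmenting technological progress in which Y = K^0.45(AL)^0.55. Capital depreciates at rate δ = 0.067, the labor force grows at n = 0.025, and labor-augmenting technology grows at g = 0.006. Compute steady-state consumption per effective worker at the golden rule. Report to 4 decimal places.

c_gold ≈ 1.9142

Break-even investment rate: n + g + δ = 0.025 + 0.006 + 0.067 = 0.098.
At the golden rule the marginal product of capital equals n+g+δ: 0.45·k^(0.45−1) = 0.098. Solving, k_gold = (0.45/0.098)^(1/0.55) ≈ 15.9813.
y_gold = 15.9813^0.45 ≈ 3.4804.
c_gold = y_gold − (n+g+δ)·k_gold = 3.4804 − 0.098·15.9813 ≈ 1.9142.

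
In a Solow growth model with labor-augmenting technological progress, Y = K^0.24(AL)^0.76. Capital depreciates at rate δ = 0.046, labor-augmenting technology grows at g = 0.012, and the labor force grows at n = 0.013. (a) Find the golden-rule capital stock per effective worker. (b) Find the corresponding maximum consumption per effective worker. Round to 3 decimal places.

Capital per effective worker breaks even when investment replaces (n + g + δ)·k; here n + g + δ = 0.071.
Maximizing c = f(k) − (n+g+δ)·k gives f'(k) = n+g+δ, i.e. 0.24·k^(0.24−1) = 0.071, so k_gold = (0.24/0.071)^(1/0.76) ≈ 4.9658.
y_gold = 4.9658^0.24 ≈ 1.4691; c_gold = y_gold − 0.071·k_gold ≈ 1.1165.

(a) k_gold ≈ 4.966; (b) c_gold ≈ 1.116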